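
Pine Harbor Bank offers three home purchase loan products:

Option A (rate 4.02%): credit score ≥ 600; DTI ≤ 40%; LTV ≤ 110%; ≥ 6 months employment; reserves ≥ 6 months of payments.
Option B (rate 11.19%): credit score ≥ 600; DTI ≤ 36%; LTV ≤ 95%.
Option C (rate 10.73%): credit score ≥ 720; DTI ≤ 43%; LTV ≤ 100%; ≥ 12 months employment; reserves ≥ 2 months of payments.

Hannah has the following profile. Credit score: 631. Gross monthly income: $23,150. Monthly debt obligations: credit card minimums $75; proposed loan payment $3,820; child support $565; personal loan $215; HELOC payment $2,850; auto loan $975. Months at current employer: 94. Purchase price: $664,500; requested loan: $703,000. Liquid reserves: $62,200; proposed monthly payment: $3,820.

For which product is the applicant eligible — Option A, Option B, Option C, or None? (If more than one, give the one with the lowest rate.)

Total debts = (75 + 3,820 + 565 + 215 + 2,850 + 975) = 8,500; DTI = 8,500/23,150 = 36.7%.
LTV = 703,000/664,500 = 105.8%.
Reserves = 62,200/3,820 = 16.3 months.
Option A: score 631 ≥ 600; DTI 36.7% ≤ 40%; LTV 105.8% ≤ 110%; employment 94 ≥ 6 mo; reserves 16.3 ≥ 6 mo → qualifies.
Option B: score 631 ≥ 600; DTI 36.7% > 36%; LTV 105.8% > 95% → does not qualify.
Option C: score 631 < 720; DTI 36.7% ≤ 43%; LTV 105.8% > 100%; employment 94 ≥ 12 mo; reserves 16.3 ≥ 2 mo → does not qualify.

Option A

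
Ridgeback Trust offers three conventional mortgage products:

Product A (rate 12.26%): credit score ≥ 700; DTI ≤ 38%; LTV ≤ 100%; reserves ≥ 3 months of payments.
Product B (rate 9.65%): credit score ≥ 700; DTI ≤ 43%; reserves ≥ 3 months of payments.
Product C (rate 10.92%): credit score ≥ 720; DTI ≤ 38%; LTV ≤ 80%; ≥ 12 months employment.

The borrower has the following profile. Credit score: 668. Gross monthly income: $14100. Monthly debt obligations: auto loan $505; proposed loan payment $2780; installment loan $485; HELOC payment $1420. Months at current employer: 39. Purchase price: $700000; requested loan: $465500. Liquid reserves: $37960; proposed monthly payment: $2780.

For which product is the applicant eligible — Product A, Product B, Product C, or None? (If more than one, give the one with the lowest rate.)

Total debts = (505 + 2,780 + 485 + 1,420) = 5,190; DTI = 5,190/14,100 = 36.8%.
LTV = 465,500/700,000 = 66.5%.
Reserves = 37,960/2,780 = 13.7 months.
Product A: score 668 < 700; DTI 36.8% ≤ 38%; LTV 66.5% ≤ 100%; reserves 13.7 ≥ 3 mo → does not qualify.
Product B: score 668 < 700; DTI 36.8% ≤ 43%; reserves 13.7 ≥ 3 mo → does not qualify.
Product C: score 668 < 720; DTI 36.8% ≤ 38%; LTV 66.5% ≤ 80%; employment 39 ≥ 12 mo → does not qualify.

None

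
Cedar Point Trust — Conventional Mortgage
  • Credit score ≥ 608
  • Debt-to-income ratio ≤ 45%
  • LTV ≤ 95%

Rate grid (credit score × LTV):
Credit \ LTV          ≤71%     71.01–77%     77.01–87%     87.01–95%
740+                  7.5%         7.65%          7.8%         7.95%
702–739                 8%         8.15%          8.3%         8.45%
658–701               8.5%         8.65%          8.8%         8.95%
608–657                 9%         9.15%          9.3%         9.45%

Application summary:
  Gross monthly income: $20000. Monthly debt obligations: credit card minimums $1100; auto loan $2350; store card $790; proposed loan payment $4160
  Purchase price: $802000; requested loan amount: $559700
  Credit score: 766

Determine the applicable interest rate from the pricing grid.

7.5%

Credit score 766 ≥ 608; Total monthly debts = (1,100 + 2,350 + 790 + 4,160) = 8,400. DTI: 8,400 ÷ 20,000 = 42%, within the 45% cap
Loan-to-value = 559,700/802,000 = 69.8% — pass (95% max)
Score 766 is in the 740+ band; LTV 69.8% is in the ≤71% band → 7.5%.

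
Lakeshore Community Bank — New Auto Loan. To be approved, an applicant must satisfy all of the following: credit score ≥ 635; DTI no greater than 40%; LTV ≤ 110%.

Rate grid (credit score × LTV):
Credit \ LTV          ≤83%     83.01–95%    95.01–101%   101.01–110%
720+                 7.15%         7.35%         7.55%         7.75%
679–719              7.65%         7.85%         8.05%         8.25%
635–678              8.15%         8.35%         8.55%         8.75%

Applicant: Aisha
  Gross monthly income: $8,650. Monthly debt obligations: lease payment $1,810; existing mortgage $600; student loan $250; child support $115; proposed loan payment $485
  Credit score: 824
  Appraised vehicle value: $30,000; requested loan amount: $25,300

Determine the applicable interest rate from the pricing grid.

Credit score 824 ≥ 635; Total monthly debts = (1,810 + 600 + 250 + 115 + 485) = 3,260. DTI = 3,260/8,650 = 37.7% ≤ 40%
Loan-to-value = 25,300/30,000 = 84.3% — pass (110% max)
Credit 824 → row 720+; LTV 84.3% → column 83.01–95%. Grid cell → 7.35%.

7.35%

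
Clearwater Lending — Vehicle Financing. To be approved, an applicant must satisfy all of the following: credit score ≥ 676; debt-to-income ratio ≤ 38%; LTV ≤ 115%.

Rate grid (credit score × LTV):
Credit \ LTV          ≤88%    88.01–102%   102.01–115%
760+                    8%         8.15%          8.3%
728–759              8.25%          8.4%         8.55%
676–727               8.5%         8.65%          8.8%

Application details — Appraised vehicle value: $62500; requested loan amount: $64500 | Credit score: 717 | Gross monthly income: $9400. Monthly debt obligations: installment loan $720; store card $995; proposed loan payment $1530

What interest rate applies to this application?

Credit score 717 ≥ 676; Total monthly debts = (720 + 995 + 1,530) = 3,245. Debt-to-income = 3,245/9,400 = 34.5% — meets 38% limit
LTV: 64,500 ÷ 62,500 = 103.2%, within 115% cap
Credit 717 → row 676–727; LTV 103.2% → column 102.01–115%. Grid cell → 8.8%.

8.8%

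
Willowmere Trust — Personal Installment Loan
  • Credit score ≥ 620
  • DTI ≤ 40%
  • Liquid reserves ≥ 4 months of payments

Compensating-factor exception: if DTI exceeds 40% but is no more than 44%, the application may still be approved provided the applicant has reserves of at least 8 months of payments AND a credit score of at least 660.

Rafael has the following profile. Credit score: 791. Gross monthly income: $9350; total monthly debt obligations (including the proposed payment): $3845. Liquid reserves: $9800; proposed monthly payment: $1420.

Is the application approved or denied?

Credit score 791 ≥ 620 (meets base)
DTI: 3,845 ÷ 9,350 = 41.1%, over the 40% base limit.
Reserves = 9,800/1,420 = 6.9 months ≥ 4
DTI 41.1% is within the 40%–44% exception band; checking compensating factors.
Override check — reserves: 6.9 mo (short of 8); score: 791 (ok).
Compensating-factor requirement not fully met.

Denied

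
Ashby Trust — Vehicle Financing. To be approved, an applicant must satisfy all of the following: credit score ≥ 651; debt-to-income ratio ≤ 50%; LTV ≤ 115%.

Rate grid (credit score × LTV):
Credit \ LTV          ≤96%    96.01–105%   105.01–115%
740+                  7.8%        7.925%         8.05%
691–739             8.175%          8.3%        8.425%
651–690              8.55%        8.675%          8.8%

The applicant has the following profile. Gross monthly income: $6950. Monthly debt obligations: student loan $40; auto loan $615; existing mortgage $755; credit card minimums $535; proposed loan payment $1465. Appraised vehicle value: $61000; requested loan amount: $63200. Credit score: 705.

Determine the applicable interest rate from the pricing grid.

Credit score 705 ≥ 651; Total monthly debts = (40 + 615 + 755 + 535 + 1,465) = 3,410. DTI: 3,410 ÷ 6,950 = 49.1%, within the 50% cap
LTV = 63,200/61,000 = 103.6% ≤ 115%
Row: 705 falls in 691–739. Column: 103.6% falls in 96.01–105%. Rate = 8.3%.

8.3%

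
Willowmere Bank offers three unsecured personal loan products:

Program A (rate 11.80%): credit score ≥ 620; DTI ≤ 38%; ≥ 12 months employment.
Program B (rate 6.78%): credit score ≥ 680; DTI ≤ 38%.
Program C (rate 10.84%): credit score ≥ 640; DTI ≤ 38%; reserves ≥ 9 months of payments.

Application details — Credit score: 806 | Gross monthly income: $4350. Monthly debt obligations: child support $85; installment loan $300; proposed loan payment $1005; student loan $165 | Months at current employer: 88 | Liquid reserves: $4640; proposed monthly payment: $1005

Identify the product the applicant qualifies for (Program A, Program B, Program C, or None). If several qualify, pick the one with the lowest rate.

Program B

Total debts = (85 + 300 + 1,005 + 165) = 1,555; DTI = 1,555/4,350 = 35.7%.
Reserves = 4,640/1,005 = 4.6 months.
Program A: score 806 ≥ 620; DTI 35.7% ≤ 38%; employment 88 ≥ 12 mo → qualifies.
Program B: score 806 ≥ 680; DTI 35.7% ≤ 38% → qualifies.
Program C: score 806 ≥ 640; DTI 35.7% ≤ 38%; reserves 4.6 < 9 mo → does not qualify.
Qualifying: Program A, Program B. Lowest rate is 6.78% → Program B.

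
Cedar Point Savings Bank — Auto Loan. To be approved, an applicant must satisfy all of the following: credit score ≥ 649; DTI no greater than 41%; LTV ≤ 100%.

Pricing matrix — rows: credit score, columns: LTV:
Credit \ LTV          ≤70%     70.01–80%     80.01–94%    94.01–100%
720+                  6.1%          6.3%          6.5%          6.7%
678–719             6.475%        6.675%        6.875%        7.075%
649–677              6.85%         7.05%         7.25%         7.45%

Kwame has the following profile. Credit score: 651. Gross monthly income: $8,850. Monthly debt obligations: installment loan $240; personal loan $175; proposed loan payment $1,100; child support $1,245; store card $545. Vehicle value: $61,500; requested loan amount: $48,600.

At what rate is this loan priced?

7.05%

Credit score 651 ≥ 649; Total monthly debts = (240 + 175 + 1,100 + 1,245 + 545) = 3,305. DTI: 3,305 ÷ 8,850 = 37.3%, within the 41% cap
LTV: 48,600 ÷ 61,500 = 79%, within 100% cap
Score 651 is in the 649–677 band; LTV 79% is in the 70.01–80% band → 7.05%.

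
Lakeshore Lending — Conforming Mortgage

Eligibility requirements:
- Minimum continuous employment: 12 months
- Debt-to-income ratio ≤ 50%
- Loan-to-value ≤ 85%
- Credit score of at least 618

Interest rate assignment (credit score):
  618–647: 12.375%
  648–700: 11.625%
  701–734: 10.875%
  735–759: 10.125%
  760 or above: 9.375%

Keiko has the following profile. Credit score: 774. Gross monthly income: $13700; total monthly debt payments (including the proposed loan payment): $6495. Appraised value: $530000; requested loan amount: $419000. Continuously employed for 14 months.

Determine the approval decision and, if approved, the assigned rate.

Approved at 9.375%

Credit score 774 ≥ 618 (meets minimum)
Employment 14 ≥ 12 months
DTI = 6,495/13,700 = 47.4% ≤ 50%
LTV: 419,000 ÷ 530,000 = 79.1%, within 85% cap
All requirements met. Score 774 falls in the 760 or above tier → 9.375%.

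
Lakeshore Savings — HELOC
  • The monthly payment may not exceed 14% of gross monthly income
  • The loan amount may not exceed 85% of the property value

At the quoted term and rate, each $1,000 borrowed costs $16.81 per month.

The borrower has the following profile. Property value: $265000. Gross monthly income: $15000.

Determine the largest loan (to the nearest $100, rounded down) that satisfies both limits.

$124,900

Payment cap: 14% × $15,000 = $2,100/month.
At $16.81 per $1,000, that supports 2,100/16.81 × 1,000 ≈ $124,925 → $124,900.
LTV cap: 85% × $265,000 = $225,250 → $225,200.
Binding constraint: payment-to-income.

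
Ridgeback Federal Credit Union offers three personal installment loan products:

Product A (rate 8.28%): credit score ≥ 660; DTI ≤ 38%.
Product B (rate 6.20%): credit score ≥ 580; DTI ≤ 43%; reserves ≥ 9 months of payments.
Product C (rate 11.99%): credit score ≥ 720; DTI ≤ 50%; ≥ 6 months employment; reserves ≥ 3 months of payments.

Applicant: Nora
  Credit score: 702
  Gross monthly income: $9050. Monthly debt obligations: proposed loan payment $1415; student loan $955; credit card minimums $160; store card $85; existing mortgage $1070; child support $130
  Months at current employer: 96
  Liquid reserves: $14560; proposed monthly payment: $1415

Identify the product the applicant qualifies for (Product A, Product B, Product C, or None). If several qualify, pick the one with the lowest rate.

Total debts = (1,415 + 955 + 160 + 85 + 1,070 + 130) = 3,815; DTI = 3,815/9,050 = 42.2%.
Reserves = 14,560/1,415 = 10.3 months.
Product A: score 702 ≥ 660; DTI 42.2% > 38% → does not qualify.
Product B: score 702 ≥ 580; DTI 42.2% ≤ 43%; reserves 10.3 ≥ 9 mo → qualifies.
Product C: score 702 < 720; DTI 42.2% ≤ 50%; employment 96 ≥ 6 mo; reserves 10.3 ≥ 3 mo → does not qualify.

Product B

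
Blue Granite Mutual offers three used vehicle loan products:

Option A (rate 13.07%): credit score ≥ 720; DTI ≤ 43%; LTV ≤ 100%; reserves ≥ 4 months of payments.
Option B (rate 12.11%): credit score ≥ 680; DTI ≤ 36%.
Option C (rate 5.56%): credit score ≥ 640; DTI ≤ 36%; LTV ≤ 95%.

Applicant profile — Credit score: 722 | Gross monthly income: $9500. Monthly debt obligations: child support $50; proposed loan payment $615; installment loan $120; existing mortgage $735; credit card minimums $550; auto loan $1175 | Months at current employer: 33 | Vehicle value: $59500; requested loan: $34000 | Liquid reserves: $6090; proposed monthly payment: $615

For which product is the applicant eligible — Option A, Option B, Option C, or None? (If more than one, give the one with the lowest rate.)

Total debts = (50 + 615 + 120 + 735 + 550 + 1,175) = 3,245; DTI = 3,245/9,500 = 34.2%.
LTV = 34,000/59,500 = 57.1%.
Reserves = 6,090/615 = 9.9 months.
Option A: score 722 ≥ 720; DTI 34.2% ≤ 43%; LTV 57.1% ≤ 100%; reserves 9.9 ≥ 4 mo → qualifies.
Option B: score 722 ≥ 680; DTI 34.2% ≤ 36% → qualifies.
Option C: score 722 ≥ 640; DTI 34.2% ≤ 36%; LTV 57.1% ≤ 95% → qualifies.
Qualifying: Option A, Option B, Option C. Lowest rate is 5.56% → Option C.

Option C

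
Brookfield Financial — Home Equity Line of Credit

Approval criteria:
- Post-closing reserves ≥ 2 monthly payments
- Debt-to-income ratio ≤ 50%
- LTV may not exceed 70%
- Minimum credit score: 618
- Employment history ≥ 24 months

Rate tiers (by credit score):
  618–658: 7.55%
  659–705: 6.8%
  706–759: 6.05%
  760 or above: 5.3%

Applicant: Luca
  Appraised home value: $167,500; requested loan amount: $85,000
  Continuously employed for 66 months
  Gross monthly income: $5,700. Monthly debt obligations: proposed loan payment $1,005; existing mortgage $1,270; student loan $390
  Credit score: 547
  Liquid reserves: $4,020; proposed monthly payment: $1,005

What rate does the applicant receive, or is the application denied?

Denied

Credit score 547 < 618 (below minimum)
Loan-to-value = 85,000/167,500 = 50.7% — pass (70% max)
Reserves: 4,020 ÷ 1,005 = 4.0 months (meets 2-month minimum)
Total monthly debts = (1,005 + 1,270 + 390) = 2,665. DTI: 2,665 ÷ 5,700 = 46.8%, within the 50% cap
Employment 66 ≥ 24 months
Not all requirements met → denied.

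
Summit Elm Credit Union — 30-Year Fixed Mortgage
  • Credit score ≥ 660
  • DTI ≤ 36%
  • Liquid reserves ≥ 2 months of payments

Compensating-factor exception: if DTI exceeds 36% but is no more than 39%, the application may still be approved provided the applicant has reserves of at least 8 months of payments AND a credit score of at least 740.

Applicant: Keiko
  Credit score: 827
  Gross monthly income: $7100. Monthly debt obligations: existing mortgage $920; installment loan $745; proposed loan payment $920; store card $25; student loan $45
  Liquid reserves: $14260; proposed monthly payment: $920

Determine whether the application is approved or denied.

Approved

Credit score 827 ≥ 660 (meets base)
Total debts = (920 + 745 + 920 + 25 + 45) = 2,655. DTI: 2,655 ÷ 7,100 = 37.4%, over the 36% base limit.
Reserves = 14,260/920 = 15.5 months ≥ 2
DTI 37.4% is within the 36%–39% exception band; checking compensating factors.
Reserves 15.5 ≥ 8 months; credit score 827 ≥ 740.
Both compensating conditions met → exception applies.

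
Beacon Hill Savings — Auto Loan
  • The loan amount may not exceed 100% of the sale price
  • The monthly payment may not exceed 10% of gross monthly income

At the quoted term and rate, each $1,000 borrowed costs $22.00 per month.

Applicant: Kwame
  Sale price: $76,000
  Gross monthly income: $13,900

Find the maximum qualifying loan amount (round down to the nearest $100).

$63,100

Payment cap: 10% × $13,900 = $1,390/month.
At $22.00 per $1,000, that supports 1,390/22.00 × 1,000 ≈ $63,181 → $63,100.
LTV cap: 100% × $76,000 = $76,000 → $76,000.
Binding constraint: payment-to-income.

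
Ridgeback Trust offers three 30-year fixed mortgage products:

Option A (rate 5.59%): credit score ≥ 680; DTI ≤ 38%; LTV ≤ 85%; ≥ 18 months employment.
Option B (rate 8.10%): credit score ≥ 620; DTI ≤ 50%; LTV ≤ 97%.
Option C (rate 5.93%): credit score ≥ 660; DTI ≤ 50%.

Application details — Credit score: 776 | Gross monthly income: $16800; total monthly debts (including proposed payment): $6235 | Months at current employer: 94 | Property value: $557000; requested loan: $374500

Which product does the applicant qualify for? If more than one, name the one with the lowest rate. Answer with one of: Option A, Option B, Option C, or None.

DTI = 6,235/16,800 = 37.1%.
LTV = 374,500/557,000 = 67.2%.
Option A: score 776 ≥ 680; DTI 37.1% ≤ 38%; LTV 67.2% ≤ 85%; employment 94 ≥ 18 mo → qualifies.
Option B: score 776 ≥ 620; DTI 37.1% ≤ 50%; LTV 67.2% ≤ 97% → qualifies.
Option C: score 776 ≥ 660; DTI 37.1% ≤ 50% → qualifies.
Qualifying: Option A, Option B, Option C. Lowest rate is 5.59% → Option A.

Option A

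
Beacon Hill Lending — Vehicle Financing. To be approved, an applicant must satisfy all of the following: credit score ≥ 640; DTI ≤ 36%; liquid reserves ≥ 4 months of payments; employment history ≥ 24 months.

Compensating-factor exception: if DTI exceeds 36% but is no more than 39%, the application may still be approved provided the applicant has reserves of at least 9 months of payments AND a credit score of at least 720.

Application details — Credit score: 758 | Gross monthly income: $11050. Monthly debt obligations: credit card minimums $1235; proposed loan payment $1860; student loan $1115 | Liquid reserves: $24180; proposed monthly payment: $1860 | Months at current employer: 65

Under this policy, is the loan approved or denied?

Approved

Credit score 758 ≥ 640 (meets base)
Total debts = (1,235 + 1,860 + 1,115) = 4,210. DTI = 4,210/11,050 = 38.1% > 36% — standard DTI limit exceeded.
Reserves = 24,180/1,860 = 13.0 months ≥ 4
Employment 65 ≥ 24 months
38.1% falls in the override range (36%–39%), so the compensating-factor test applies.
Reserves 13.0 ≥ 9 months; credit score 758 ≥ 720.
Both compensating conditions met → exception applies.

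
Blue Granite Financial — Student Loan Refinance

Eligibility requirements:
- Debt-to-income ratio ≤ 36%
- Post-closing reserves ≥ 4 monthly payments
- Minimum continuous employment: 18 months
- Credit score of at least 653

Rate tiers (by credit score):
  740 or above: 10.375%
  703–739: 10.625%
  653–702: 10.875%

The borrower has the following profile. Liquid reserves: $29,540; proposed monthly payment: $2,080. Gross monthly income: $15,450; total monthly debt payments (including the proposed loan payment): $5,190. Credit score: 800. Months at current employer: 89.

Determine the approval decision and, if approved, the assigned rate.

Credit score 800 ≥ 653 (meets minimum)
Liquid reserves cover 29,540/2,080 = 14.2 months — ≥ 4 required
Debt-to-income = 5,190/15,450 = 33.6% — meets 36% limit
Employment 89 ≥ 18 months
All requirements met. Score 800 falls in the 740 or above tier → 10.375%.

Approved at 10.375%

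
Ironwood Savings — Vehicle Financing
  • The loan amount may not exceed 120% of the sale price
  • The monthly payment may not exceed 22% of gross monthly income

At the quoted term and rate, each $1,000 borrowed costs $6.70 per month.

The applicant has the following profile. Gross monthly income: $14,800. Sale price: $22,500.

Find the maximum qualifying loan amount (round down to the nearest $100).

$27,000

Payment cap: 22% × $14,800 = $3,256/month.
At $6.70 per $1,000, that supports 3,256/6.70 × 1,000 ≈ $485,970 → $485,900.
LTV cap: 120% × $22,500 = $27,000 → $27,000.
Binding constraint: loan-to-value.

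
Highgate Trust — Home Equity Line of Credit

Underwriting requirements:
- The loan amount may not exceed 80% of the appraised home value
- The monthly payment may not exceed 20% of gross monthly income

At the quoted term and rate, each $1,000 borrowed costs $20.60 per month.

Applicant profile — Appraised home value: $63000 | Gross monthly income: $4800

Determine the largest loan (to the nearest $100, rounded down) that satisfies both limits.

Payment cap: 20% × $4,800 = $960/month.
At $20.60 per $1,000, that supports 960/20.60 × 1,000 ≈ $46,601 → $46,600.
LTV cap: 80% × $63,000 = $50,400 → $50,400.
Binding constraint: payment-to-income.

$46,600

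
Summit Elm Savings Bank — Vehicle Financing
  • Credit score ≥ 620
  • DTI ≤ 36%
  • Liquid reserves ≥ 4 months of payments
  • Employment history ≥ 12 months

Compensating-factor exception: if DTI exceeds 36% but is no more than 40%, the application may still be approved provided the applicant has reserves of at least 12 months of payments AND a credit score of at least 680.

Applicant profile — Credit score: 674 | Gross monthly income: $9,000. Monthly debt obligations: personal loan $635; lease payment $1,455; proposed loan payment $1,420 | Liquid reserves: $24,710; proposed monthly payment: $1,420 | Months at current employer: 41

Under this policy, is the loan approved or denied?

Credit score 674 ≥ 620 (meets base)
Total debts = (635 + 1,455 + 1,420) = 3,510. DTI = 3,510/9,000 = 39% > 36% — standard DTI limit exceeded.
Liquid reserves cover 24,710/1,420 = 17.4 months — ≥ 4 required
Employment 41 ≥ 12 months
DTI 39% is within the 36%–40% exception band; checking compensating factors.
Override check — reserves: 17.4 mo (ok); score: 674 (below 680).
Override conditions not both satisfied; exception does not apply.

Denied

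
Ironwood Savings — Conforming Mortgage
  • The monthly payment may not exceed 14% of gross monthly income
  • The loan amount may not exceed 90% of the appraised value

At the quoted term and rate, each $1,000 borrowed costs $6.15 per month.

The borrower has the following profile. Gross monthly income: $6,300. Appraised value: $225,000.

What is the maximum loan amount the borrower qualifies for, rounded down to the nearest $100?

Payment cap: 14% × $6,300 = $882/month.
At $6.15 per $1,000, that supports 882/6.15 × 1,000 ≈ $143,414 → $143,400.
LTV cap: 90% × $225,000 = $202,500 → $202,500.
Binding constraint: payment-to-income.

$143,400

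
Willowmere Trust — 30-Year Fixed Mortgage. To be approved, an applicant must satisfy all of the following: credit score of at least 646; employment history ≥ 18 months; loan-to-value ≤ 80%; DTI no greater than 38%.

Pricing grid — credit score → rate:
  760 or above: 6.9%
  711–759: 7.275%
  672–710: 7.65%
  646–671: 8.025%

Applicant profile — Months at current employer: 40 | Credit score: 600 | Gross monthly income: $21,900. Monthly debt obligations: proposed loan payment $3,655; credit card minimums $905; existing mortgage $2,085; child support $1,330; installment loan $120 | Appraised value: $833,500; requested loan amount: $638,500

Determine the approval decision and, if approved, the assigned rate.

Denied

Credit score 600 < 646 (below minimum)
Employment 40 ≥ 18 months
Total monthly debts = (3,655 + 905 + 2,085 + 1,330 + 120) = 8,095. Debt-to-income = 8,095/21,900 = 37% — meets 38% limit
LTV = 638,500/833,500 = 76.6% ≤ 80%
Not all requirements met → denied.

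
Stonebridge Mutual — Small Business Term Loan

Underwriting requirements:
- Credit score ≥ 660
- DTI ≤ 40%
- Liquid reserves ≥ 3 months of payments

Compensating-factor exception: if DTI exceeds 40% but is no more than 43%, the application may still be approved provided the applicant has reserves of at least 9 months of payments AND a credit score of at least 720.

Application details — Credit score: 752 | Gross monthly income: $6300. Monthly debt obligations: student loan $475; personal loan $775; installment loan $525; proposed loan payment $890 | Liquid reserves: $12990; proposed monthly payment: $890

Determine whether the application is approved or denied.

Credit score 752 ≥ 660 (meets base)
Total debts = (475 + 775 + 525 + 890) = 2,665. DTI = 2,665/6,300 = 42.3% > 40% — standard DTI limit exceeded.
Liquid reserves cover 12,990/890 = 14.6 months — ≥ 3 required
42.3% falls in the override range (40%–43%), so the compensating-factor test applies.
Reserves 14.6 ≥ 9 months; credit score 752 ≥ 720.
Both override conditions satisfied; DTI exception granted.

Approved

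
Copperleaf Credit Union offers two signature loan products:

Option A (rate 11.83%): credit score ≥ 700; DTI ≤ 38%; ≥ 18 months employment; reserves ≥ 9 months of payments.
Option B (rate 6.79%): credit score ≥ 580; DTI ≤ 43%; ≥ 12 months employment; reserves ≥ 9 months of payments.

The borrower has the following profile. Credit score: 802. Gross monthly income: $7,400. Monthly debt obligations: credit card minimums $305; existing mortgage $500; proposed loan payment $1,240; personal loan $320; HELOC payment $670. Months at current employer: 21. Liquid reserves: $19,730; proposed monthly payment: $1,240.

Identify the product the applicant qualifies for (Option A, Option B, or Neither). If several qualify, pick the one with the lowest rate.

Total debts = (305 + 500 + 1,240 + 320 + 670) = 3,035; DTI = 3,035/7,400 = 41%.
Reserves = 19,730/1,240 = 15.9 months.
Option A: score 802 ≥ 700; DTI 41% > 38%; employment 21 ≥ 18 mo; reserves 15.9 ≥ 9 mo → does not qualify.
Option B: score 802 ≥ 580; DTI 41% ≤ 43%; employment 21 ≥ 12 mo; reserves 15.9 ≥ 9 mo → qualifies.

Option B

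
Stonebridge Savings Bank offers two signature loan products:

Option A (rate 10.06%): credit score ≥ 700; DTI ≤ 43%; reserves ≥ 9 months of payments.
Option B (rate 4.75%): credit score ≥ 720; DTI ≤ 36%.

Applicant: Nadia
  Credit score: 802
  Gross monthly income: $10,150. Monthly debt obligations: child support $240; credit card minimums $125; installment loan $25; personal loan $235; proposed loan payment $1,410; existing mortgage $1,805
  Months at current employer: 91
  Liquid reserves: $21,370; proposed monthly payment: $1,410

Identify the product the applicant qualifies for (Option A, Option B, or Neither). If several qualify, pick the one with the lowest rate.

Total debts = (240 + 125 + 25 + 235 + 1,410 + 1,805) = 3,840; DTI = 3,840/10,150 = 37.8%.
Reserves = 21,370/1,410 = 15.2 months.
Option A: score 802 ≥ 700; DTI 37.8% ≤ 43%; reserves 15.2 ≥ 9 mo → qualifies.
Option B: score 802 ≥ 720; DTI 37.8% > 36% → does not qualify.

Option A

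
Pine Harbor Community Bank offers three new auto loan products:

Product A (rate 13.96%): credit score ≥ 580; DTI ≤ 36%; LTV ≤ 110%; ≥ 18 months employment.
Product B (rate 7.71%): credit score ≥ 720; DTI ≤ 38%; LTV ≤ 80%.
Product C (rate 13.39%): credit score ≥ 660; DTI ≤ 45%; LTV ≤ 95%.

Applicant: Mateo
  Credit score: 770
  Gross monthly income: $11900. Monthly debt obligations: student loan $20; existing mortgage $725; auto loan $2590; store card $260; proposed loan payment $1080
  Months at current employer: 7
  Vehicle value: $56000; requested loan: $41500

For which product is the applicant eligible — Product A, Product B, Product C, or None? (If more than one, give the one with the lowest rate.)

Total debts = (20 + 725 + 2,590 + 260 + 1,080) = 4,675; DTI = 4,675/11,900 = 39.3%.
LTV = 41,500/56,000 = 74.1%.
Product A: score 770 ≥ 580; DTI 39.3% > 36%; LTV 74.1% ≤ 110%; employment 7 < 18 mo → does not qualify.
Product B: score 770 ≥ 720; DTI 39.3% > 38%; LTV 74.1% ≤ 80% → does not qualify.
Product C: score 770 ≥ 660; DTI 39.3% ≤ 45%; LTV 74.1% ≤ 95% → qualifies.

Product C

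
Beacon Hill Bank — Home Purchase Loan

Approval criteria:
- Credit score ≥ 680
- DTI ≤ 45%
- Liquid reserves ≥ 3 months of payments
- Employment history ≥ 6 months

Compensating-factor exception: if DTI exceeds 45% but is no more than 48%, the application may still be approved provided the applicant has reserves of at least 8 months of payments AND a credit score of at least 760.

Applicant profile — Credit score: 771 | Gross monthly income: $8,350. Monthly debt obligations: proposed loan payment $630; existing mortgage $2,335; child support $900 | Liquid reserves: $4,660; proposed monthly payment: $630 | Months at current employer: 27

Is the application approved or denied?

Credit score 771 ≥ 680 (meets base)
Total debts = (630 + 2,335 + 900) = 3,865. DTI = 3,865/8,350 = 46.3% > 45% — standard DTI limit exceeded.
Liquid reserves cover 4,660/630 = 7.4 months — ≥ 3 required
Employment 27 ≥ 6 months
46.3% falls in the override range (45%–48%), so the compensating-factor test applies.
Override check — reserves: 7.4 mo (short of 8); score: 771 (ok).
Compensating-factor requirement not fully met.

Denied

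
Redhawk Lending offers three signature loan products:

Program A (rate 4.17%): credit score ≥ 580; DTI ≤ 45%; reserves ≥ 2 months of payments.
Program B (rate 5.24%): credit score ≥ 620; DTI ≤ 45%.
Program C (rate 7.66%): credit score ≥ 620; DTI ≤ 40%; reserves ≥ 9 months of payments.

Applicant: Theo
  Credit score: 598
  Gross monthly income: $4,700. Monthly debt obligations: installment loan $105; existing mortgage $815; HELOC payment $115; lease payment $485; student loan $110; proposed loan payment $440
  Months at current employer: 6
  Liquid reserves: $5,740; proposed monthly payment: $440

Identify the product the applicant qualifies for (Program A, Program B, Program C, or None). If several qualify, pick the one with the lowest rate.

Total debts = (105 + 815 + 115 + 485 + 110 + 440) = 2,070; DTI = 2,070/4,700 = 44%.
Reserves = 5,740/440 = 13.0 months.
Program A: score 598 ≥ 580; DTI 44% ≤ 45%; reserves 13.0 ≥ 2 mo → qualifies.
Program B: score 598 < 620; DTI 44% ≤ 45% → does not qualify.
Program C: score 598 < 620; DTI 44% > 40%; reserves 13.0 ≥ 9 mo → does not qualify.

Program A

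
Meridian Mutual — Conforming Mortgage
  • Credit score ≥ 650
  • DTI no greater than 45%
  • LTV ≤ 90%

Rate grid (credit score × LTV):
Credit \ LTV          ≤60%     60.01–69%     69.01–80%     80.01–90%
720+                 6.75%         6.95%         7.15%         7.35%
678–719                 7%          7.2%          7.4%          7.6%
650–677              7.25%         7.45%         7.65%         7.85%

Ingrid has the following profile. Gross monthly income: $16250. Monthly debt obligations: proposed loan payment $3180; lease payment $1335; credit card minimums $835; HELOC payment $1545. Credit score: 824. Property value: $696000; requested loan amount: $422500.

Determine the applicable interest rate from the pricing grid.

Credit score 824 ≥ 650; Total monthly debts = (3,180 + 1,335 + 835 + 1,545) = 6,895. DTI = 6,895/16,250 = 42.4% ≤ 45%
Loan-to-value = 422,500/696,000 = 60.7% — pass (90% max)
Score 824 is in the 720+ band; LTV 60.7% is in the 60.01–69% band → 6.95%.

6.95%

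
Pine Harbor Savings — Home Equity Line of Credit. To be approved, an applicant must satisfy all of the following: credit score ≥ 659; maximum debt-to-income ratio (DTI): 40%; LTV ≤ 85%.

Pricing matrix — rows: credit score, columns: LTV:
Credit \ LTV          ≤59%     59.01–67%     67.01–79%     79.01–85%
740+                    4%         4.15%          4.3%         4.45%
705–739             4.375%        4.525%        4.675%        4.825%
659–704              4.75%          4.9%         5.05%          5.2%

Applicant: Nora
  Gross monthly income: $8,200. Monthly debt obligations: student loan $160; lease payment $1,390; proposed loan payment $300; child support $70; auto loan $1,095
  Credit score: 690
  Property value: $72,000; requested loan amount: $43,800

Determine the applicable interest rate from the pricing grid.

4.9%

Credit score 690 ≥ 659; Total monthly debts = (160 + 1,390 + 300 + 70 + 1,095) = 3,015. DTI = 3,015/8,200 = 36.8% ≤ 40%
LTV = 43,800/72,000 = 60.8% ≤ 85%
Score 690 is in the 659–704 band; LTV 60.8% is in the 59.01–67% band → 4.9%.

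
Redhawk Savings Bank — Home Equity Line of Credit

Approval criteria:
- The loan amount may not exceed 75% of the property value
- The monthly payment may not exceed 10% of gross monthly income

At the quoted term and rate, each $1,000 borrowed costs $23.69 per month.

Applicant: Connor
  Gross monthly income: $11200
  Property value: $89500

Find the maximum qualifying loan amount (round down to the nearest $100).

Payment cap: 10% × $11,200 = $1,120/month.
At $23.69 per $1,000, that supports 1,120/23.69 × 1,000 ≈ $47,277 → $47,200.
LTV cap: 75% × $89,500 = $67,125 → $67,100.
Binding constraint: payment-to-income.

$47,200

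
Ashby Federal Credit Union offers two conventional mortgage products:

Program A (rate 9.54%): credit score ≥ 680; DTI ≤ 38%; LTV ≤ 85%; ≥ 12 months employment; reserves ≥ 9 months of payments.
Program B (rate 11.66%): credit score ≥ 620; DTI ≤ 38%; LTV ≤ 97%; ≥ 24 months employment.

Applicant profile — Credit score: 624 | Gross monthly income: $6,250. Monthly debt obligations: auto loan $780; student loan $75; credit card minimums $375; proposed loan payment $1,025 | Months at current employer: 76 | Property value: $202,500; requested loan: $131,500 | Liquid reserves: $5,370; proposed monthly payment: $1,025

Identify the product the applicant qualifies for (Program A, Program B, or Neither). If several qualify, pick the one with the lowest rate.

Program B

Total debts = (780 + 75 + 375 + 1,025) = 2,255; DTI = 2,255/6,250 = 36.1%.
LTV = 131,500/202,500 = 64.9%.
Reserves = 5,370/1,025 = 5.2 months.
Program A: score 624 < 680; DTI 36.1% ≤ 38%; LTV 64.9% ≤ 85%; employment 76 ≥ 12 mo; reserves 5.2 < 9 mo → does not qualify.
Program B: score 624 ≥ 620; DTI 36.1% ≤ 38%; LTV 64.9% ≤ 97%; employment 76 ≥ 24 mo → qualifies.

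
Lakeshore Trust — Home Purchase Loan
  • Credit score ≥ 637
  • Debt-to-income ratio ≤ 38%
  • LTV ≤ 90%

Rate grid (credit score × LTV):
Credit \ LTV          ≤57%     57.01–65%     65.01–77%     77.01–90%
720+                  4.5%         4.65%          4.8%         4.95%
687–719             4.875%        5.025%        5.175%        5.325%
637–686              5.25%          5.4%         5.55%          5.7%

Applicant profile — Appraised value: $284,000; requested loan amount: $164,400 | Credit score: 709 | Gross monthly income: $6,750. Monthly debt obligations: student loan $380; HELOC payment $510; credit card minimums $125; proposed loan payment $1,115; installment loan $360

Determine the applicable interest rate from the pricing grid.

Credit score 709 ≥ 637; Total monthly debts = (380 + 510 + 125 + 1,115 + 360) = 2,490. Debt-to-income = 2,490/6,750 = 36.9% — meets 38% limit
LTV = 164,400/284,000 = 57.9% ≤ 90%
Score 709 is in the 687–719 band; LTV 57.9% is in the 57.01–65% band → 5.025%.

5.025%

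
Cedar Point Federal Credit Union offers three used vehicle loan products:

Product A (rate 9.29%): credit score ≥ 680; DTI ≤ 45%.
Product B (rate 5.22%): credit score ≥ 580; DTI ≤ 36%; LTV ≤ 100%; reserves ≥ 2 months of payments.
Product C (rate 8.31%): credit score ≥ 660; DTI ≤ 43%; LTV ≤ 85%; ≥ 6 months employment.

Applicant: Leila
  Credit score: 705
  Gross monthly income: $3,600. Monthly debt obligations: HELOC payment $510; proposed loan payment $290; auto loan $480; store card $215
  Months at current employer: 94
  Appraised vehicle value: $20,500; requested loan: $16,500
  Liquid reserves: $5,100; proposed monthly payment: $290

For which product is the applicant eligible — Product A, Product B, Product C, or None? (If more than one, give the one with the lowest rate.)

Product C

Total debts = (510 + 290 + 480 + 215) = 1,495; DTI = 1,495/3,600 = 41.5%.
LTV = 16,500/20,500 = 80.5%.
Reserves = 5,100/290 = 17.6 months.
Product A: score 705 ≥ 680; DTI 41.5% ≤ 45% → qualifies.
Product B: score 705 ≥ 580; DTI 41.5% > 36%; LTV 80.5% ≤ 100%; reserves 17.6 ≥ 2 mo → does not qualify.
Product C: score 705 ≥ 660; DTI 41.5% ≤ 43%; LTV 80.5% ≤ 85%; employment 94 ≥ 6 mo → qualifies.
Qualifying: Product A, Product C. Lowest rate is 8.31% → Product C.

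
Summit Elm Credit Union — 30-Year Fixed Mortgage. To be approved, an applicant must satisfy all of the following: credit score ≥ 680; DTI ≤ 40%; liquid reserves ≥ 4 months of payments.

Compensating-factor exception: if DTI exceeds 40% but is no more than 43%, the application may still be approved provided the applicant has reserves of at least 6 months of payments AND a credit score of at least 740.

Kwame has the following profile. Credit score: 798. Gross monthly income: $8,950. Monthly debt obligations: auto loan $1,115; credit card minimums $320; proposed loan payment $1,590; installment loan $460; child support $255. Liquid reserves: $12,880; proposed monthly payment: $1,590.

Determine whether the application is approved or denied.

Credit score 798 ≥ 680 (meets base)
Total debts = (1,115 + 320 + 1,590 + 460 + 255) = 3,740. DTI = 3,740/8,950 = 41.8% > 40% — standard DTI limit exceeded.
Liquid reserves cover 12,880/1,590 = 8.1 months — ≥ 4 required
DTI 41.8% is within the 40%–43% exception band; checking compensating factors.
Reserves 8.1 ≥ 6 months; credit score 798 ≥ 740.
Both compensating conditions met → exception applies.

Approved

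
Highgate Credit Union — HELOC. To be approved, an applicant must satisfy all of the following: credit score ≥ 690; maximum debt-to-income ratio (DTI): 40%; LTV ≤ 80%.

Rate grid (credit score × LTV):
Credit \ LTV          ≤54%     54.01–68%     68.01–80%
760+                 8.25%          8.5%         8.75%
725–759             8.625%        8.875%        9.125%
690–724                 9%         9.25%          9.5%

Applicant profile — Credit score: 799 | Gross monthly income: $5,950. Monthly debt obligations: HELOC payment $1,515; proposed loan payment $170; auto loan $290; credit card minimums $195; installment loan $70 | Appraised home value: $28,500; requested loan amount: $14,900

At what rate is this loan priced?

Credit score 799 ≥ 690; Total monthly debts = (1,515 + 170 + 290 + 195 + 70) = 2,240. Debt-to-income = 2,240/5,950 = 37.6% — meets 40% limit
Loan-to-value = 14,900/28,500 = 52.3% — pass (80% max)
Credit 799 → row 760+; LTV 52.3% → column ≤54%. Grid cell → 8.25%.

8.25%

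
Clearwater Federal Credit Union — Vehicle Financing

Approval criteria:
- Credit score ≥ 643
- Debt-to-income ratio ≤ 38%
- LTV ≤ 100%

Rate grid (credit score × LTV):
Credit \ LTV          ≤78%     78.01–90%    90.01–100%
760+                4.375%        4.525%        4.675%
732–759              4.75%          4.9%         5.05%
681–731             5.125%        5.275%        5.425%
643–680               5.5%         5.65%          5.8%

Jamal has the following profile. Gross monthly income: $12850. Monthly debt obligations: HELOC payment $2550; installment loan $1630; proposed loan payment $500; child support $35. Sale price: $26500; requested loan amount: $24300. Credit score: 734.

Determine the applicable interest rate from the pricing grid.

Credit score 734 ≥ 643; Total monthly debts = (2,550 + 1,630 + 500 + 35) = 4,715. Debt-to-income = 4,715/12,850 = 36.7% — meets 38% limit
Loan-to-value = 24,300/26,500 = 91.7% — pass (100% max)
Score 734 is in the 732–759 band; LTV 91.7% is in the 90.01–100% band → 5.05%.

5.05%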